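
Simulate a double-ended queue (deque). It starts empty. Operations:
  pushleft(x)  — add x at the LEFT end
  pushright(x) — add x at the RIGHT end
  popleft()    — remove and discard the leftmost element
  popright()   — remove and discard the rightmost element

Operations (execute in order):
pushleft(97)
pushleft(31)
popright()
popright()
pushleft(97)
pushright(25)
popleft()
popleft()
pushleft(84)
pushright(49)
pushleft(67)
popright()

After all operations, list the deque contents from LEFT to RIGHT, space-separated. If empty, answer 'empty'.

pushleft(97): [97]
pushleft(31): [31, 97]
popright(): [31]
popright(): []
pushleft(97): [97]
pushright(25): [97, 25]
popleft(): [25]
popleft(): []
pushleft(84): [84]
pushright(49): [84, 49]
pushleft(67): [67, 84, 49]
popright(): [67, 84]

Answer: 67 84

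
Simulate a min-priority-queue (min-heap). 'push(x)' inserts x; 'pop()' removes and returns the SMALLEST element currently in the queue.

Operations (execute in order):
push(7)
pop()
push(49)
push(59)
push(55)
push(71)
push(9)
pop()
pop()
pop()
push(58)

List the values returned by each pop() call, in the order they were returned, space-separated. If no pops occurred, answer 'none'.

push(7): heap contents = [7]
pop() → 7: heap contents = []
push(49): heap contents = [49]
push(59): heap contents = [49, 59]
push(55): heap contents = [49, 55, 59]
push(71): heap contents = [49, 55, 59, 71]
push(9): heap contents = [9, 49, 55, 59, 71]
pop() → 9: heap contents = [49, 55, 59, 71]
pop() → 49: heap contents = [55, 59, 71]
pop() → 55: heap contents = [59, 71]
push(58): heap contents = [58, 59, 71]

Answer: 7 9 49 55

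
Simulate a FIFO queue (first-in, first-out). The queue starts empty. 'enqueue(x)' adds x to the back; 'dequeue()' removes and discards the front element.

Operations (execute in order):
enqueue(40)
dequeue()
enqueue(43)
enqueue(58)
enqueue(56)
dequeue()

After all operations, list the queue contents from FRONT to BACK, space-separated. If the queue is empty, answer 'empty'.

enqueue(40): [40]
dequeue(): []
enqueue(43): [43]
enqueue(58): [43, 58]
enqueue(56): [43, 58, 56]
dequeue(): [58, 56]

Answer: 58 56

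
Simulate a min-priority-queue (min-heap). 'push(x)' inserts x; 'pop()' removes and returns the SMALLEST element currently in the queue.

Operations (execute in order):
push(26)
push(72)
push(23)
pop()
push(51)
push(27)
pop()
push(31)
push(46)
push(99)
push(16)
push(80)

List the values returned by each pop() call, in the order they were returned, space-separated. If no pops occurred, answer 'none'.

push(26): heap contents = [26]
push(72): heap contents = [26, 72]
push(23): heap contents = [23, 26, 72]
pop() → 23: heap contents = [26, 72]
push(51): heap contents = [26, 51, 72]
push(27): heap contents = [26, 27, 51, 72]
pop() → 26: heap contents = [27, 51, 72]
push(31): heap contents = [27, 31, 51, 72]
push(46): heap contents = [27, 31, 46, 51, 72]
push(99): heap contents = [27, 31, 46, 51, 72, 99]
push(16): heap contents = [16, 27, 31, 46, 51, 72, 99]
push(80): heap contents = [16, 27, 31, 46, 51, 72, 80, 99]

Answer: 23 26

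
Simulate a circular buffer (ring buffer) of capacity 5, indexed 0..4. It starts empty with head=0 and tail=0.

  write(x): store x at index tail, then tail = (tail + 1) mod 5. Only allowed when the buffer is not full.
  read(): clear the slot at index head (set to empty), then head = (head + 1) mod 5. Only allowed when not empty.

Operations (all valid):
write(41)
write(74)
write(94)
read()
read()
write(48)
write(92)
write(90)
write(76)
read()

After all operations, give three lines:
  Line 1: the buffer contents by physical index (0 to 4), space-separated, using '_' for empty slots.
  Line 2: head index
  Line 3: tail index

write(41): buf=[41 _ _ _ _], head=0, tail=1, size=1
write(74): buf=[41 74 _ _ _], head=0, tail=2, size=2
write(94): buf=[41 74 94 _ _], head=0, tail=3, size=3
read(): buf=[_ 74 94 _ _], head=1, tail=3, size=2
read(): buf=[_ _ 94 _ _], head=2, tail=3, size=1
write(48): buf=[_ _ 94 48 _], head=2, tail=4, size=2
write(92): buf=[_ _ 94 48 92], head=2, tail=0, size=3
write(90): buf=[90 _ 94 48 92], head=2, tail=1, size=4
write(76): buf=[90 76 94 48 92], head=2, tail=2, size=5
read(): buf=[90 76 _ 48 92], head=3, tail=2, size=4

Answer: 90 76 _ 48 92
3
2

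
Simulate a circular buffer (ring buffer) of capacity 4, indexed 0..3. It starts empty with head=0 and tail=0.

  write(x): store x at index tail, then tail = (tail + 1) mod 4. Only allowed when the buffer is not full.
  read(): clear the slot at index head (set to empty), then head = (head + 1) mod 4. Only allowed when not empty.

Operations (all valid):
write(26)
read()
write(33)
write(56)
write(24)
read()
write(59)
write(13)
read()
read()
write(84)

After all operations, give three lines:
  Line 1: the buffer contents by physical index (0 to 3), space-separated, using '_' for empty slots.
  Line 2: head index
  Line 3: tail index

Answer: 59 13 84 _
0
3

Derivation:
write(26): buf=[26 _ _ _], head=0, tail=1, size=1
read(): buf=[_ _ _ _], head=1, tail=1, size=0
write(33): buf=[_ 33 _ _], head=1, tail=2, size=1
write(56): buf=[_ 33 56 _], head=1, tail=3, size=2
write(24): buf=[_ 33 56 24], head=1, tail=0, size=3
read(): buf=[_ _ 56 24], head=2, tail=0, size=2
write(59): buf=[59 _ 56 24], head=2, tail=1, size=3
write(13): buf=[59 13 56 24], head=2, tail=2, size=4
read(): buf=[59 13 _ 24], head=3, tail=2, size=3
read(): buf=[59 13 _ _], head=0, tail=2, size=2
write(84): buf=[59 13 84 _], head=0, tail=3, size=3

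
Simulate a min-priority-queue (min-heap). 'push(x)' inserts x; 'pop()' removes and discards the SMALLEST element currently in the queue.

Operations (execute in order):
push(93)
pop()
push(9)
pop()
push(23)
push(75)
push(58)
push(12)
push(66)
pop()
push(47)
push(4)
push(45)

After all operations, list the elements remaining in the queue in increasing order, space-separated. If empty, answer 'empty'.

push(93): heap contents = [93]
pop() → 93: heap contents = []
push(9): heap contents = [9]
pop() → 9: heap contents = []
push(23): heap contents = [23]
push(75): heap contents = [23, 75]
push(58): heap contents = [23, 58, 75]
push(12): heap contents = [12, 23, 58, 75]
push(66): heap contents = [12, 23, 58, 66, 75]
pop() → 12: heap contents = [23, 58, 66, 75]
push(47): heap contents = [23, 47, 58, 66, 75]
push(4): heap contents = [4, 23, 47, 58, 66, 75]
push(45): heap contents = [4, 23, 45, 47, 58, 66, 75]

Answer: 4 23 45 47 58 66 75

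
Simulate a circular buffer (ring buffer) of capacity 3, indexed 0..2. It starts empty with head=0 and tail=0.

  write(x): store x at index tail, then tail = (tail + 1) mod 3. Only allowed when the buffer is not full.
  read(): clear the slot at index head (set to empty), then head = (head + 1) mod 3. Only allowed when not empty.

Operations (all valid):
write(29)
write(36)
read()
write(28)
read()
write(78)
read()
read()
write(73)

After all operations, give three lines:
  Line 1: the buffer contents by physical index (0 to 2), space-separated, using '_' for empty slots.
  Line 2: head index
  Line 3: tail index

write(29): buf=[29 _ _], head=0, tail=1, size=1
write(36): buf=[29 36 _], head=0, tail=2, size=2
read(): buf=[_ 36 _], head=1, tail=2, size=1
write(28): buf=[_ 36 28], head=1, tail=0, size=2
read(): buf=[_ _ 28], head=2, tail=0, size=1
write(78): buf=[78 _ 28], head=2, tail=1, size=2
read(): buf=[78 _ _], head=0, tail=1, size=1
read(): buf=[_ _ _], head=1, tail=1, size=0
write(73): buf=[_ 73 _], head=1, tail=2, size=1

Answer: _ 73 _
1
2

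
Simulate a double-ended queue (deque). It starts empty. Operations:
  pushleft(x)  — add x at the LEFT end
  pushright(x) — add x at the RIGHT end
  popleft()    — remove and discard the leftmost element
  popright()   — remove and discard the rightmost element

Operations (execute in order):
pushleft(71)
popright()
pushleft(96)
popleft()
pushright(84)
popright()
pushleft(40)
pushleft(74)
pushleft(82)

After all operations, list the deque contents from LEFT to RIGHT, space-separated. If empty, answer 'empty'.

Answer: 82 74 40

Derivation:
pushleft(71): [71]
popright(): []
pushleft(96): [96]
popleft(): []
pushright(84): [84]
popright(): []
pushleft(40): [40]
pushleft(74): [74, 40]
pushleft(82): [82, 74, 40]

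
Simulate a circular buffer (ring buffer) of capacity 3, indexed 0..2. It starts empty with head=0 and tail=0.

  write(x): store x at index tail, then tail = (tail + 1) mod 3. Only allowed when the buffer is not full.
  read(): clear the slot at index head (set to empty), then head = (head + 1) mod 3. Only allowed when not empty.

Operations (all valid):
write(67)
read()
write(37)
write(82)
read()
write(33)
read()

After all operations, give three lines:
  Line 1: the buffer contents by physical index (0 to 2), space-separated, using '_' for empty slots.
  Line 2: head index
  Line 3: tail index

write(67): buf=[67 _ _], head=0, tail=1, size=1
read(): buf=[_ _ _], head=1, tail=1, size=0
write(37): buf=[_ 37 _], head=1, tail=2, size=1
write(82): buf=[_ 37 82], head=1, tail=0, size=2
read(): buf=[_ _ 82], head=2, tail=0, size=1
write(33): buf=[33 _ 82], head=2, tail=1, size=2
read(): buf=[33 _ _], head=0, tail=1, size=1

Answer: 33 _ _
0
1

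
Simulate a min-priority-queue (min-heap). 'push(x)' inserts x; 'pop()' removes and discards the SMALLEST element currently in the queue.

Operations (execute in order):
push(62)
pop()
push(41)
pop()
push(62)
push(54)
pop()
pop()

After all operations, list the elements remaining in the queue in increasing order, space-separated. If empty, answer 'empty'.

Answer: empty

Derivation:
push(62): heap contents = [62]
pop() → 62: heap contents = []
push(41): heap contents = [41]
pop() → 41: heap contents = []
push(62): heap contents = [62]
push(54): heap contents = [54, 62]
pop() → 54: heap contents = [62]
pop() → 62: heap contents = []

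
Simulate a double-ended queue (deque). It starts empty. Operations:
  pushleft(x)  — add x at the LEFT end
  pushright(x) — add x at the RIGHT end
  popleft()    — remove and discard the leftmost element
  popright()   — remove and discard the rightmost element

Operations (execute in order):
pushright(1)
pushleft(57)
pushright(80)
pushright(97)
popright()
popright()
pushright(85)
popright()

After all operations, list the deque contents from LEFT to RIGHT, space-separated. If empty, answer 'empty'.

pushright(1): [1]
pushleft(57): [57, 1]
pushright(80): [57, 1, 80]
pushright(97): [57, 1, 80, 97]
popright(): [57, 1, 80]
popright(): [57, 1]
pushright(85): [57, 1, 85]
popright(): [57, 1]

Answer: 57 1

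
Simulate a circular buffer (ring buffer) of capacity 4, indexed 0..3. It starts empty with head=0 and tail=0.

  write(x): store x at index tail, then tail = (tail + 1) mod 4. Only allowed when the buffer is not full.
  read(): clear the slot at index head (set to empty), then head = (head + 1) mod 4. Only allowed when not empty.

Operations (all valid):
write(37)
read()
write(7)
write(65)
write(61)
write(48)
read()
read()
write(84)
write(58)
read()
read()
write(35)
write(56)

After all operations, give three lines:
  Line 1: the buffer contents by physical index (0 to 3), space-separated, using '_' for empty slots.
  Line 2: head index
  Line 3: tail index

write(37): buf=[37 _ _ _], head=0, tail=1, size=1
read(): buf=[_ _ _ _], head=1, tail=1, size=0
write(7): buf=[_ 7 _ _], head=1, tail=2, size=1
write(65): buf=[_ 7 65 _], head=1, tail=3, size=2
write(61): buf=[_ 7 65 61], head=1, tail=0, size=3
write(48): buf=[48 7 65 61], head=1, tail=1, size=4
read(): buf=[48 _ 65 61], head=2, tail=1, size=3
read(): buf=[48 _ _ 61], head=3, tail=1, size=2
write(84): buf=[48 84 _ 61], head=3, tail=2, size=3
write(58): buf=[48 84 58 61], head=3, tail=3, size=4
read(): buf=[48 84 58 _], head=0, tail=3, size=3
read(): buf=[_ 84 58 _], head=1, tail=3, size=2
write(35): buf=[_ 84 58 35], head=1, tail=0, size=3
write(56): buf=[56 84 58 35], head=1, tail=1, size=4

Answer: 56 84 58 35
1
1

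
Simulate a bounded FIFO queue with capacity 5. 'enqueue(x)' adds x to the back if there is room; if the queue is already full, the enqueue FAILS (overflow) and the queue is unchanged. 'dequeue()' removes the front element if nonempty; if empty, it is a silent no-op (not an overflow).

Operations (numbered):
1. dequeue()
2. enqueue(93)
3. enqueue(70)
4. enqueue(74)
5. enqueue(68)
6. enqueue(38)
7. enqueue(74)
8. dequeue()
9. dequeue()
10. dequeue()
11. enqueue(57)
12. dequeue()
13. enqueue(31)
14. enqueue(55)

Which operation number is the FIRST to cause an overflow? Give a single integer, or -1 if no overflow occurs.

1. dequeue(): empty, no-op, size=0
2. enqueue(93): size=1
3. enqueue(70): size=2
4. enqueue(74): size=3
5. enqueue(68): size=4
6. enqueue(38): size=5
7. enqueue(74): size=5=cap → OVERFLOW (fail)
8. dequeue(): size=4
9. dequeue(): size=3
10. dequeue(): size=2
11. enqueue(57): size=3
12. dequeue(): size=2
13. enqueue(31): size=3
14. enqueue(55): size=4

Answer: 7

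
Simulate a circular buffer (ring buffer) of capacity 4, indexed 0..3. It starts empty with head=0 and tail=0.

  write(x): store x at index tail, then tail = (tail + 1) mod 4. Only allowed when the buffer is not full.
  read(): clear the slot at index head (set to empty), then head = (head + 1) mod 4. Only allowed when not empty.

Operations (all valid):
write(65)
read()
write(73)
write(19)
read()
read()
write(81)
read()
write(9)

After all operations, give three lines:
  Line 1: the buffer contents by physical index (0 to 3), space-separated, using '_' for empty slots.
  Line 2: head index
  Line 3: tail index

Answer: 9 _ _ _
0
1

Derivation:
write(65): buf=[65 _ _ _], head=0, tail=1, size=1
read(): buf=[_ _ _ _], head=1, tail=1, size=0
write(73): buf=[_ 73 _ _], head=1, tail=2, size=1
write(19): buf=[_ 73 19 _], head=1, tail=3, size=2
read(): buf=[_ _ 19 _], head=2, tail=3, size=1
read(): buf=[_ _ _ _], head=3, tail=3, size=0
write(81): buf=[_ _ _ 81], head=3, tail=0, size=1
read(): buf=[_ _ _ _], head=0, tail=0, size=0
write(9): buf=[9 _ _ _], head=0, tail=1, size=1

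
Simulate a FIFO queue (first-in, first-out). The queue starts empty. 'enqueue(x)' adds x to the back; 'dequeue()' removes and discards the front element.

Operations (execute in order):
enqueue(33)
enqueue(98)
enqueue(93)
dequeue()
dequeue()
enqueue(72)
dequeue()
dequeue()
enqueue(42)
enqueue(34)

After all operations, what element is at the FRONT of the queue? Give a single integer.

Answer: 42

Derivation:
enqueue(33): queue = [33]
enqueue(98): queue = [33, 98]
enqueue(93): queue = [33, 98, 93]
dequeue(): queue = [98, 93]
dequeue(): queue = [93]
enqueue(72): queue = [93, 72]
dequeue(): queue = [72]
dequeue(): queue = []
enqueue(42): queue = [42]
enqueue(34): queue = [42, 34]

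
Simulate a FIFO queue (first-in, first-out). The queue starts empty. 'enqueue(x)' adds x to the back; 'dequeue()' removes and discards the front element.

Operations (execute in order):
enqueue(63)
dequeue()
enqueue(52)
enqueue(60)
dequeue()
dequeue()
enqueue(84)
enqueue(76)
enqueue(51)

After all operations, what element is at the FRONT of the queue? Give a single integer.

enqueue(63): queue = [63]
dequeue(): queue = []
enqueue(52): queue = [52]
enqueue(60): queue = [52, 60]
dequeue(): queue = [60]
dequeue(): queue = []
enqueue(84): queue = [84]
enqueue(76): queue = [84, 76]
enqueue(51): queue = [84, 76, 51]

Answer: 84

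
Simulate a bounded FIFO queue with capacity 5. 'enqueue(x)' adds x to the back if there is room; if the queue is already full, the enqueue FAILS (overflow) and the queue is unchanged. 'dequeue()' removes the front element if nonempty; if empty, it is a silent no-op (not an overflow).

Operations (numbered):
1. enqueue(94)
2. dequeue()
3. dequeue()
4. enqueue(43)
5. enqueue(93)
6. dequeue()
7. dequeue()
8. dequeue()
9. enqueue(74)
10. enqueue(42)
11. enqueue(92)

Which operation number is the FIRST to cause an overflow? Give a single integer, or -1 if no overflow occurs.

Answer: -1

Derivation:
1. enqueue(94): size=1
2. dequeue(): size=0
3. dequeue(): empty, no-op, size=0
4. enqueue(43): size=1
5. enqueue(93): size=2
6. dequeue(): size=1
7. dequeue(): size=0
8. dequeue(): empty, no-op, size=0
9. enqueue(74): size=1
10. enqueue(42): size=2
11. enqueue(92): size=3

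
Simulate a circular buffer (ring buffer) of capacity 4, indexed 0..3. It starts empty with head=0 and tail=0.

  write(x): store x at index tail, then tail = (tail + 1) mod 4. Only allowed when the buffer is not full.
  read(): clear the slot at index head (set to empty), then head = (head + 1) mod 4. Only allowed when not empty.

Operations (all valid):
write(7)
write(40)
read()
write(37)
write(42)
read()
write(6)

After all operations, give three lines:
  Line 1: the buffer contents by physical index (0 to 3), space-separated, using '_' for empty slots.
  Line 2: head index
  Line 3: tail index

Answer: 6 _ 37 42
2
1

Derivation:
write(7): buf=[7 _ _ _], head=0, tail=1, size=1
write(40): buf=[7 40 _ _], head=0, tail=2, size=2
read(): buf=[_ 40 _ _], head=1, tail=2, size=1
write(37): buf=[_ 40 37 _], head=1, tail=3, size=2
write(42): buf=[_ 40 37 42], head=1, tail=0, size=3
read(): buf=[_ _ 37 42], head=2, tail=0, size=2
write(6): buf=[6 _ 37 42], head=2, tail=1, size=3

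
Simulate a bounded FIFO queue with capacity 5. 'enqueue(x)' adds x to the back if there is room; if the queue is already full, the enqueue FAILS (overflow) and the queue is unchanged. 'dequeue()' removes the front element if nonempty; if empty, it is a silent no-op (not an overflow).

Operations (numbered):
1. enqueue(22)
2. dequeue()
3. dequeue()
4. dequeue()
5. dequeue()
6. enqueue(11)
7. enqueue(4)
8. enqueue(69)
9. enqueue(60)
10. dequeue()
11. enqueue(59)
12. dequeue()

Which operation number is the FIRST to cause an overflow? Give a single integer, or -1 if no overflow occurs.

1. enqueue(22): size=1
2. dequeue(): size=0
3. dequeue(): empty, no-op, size=0
4. dequeue(): empty, no-op, size=0
5. dequeue(): empty, no-op, size=0
6. enqueue(11): size=1
7. enqueue(4): size=2
8. enqueue(69): size=3
9. enqueue(60): size=4
10. dequeue(): size=3
11. enqueue(59): size=4
12. dequeue(): size=3

Answer: -1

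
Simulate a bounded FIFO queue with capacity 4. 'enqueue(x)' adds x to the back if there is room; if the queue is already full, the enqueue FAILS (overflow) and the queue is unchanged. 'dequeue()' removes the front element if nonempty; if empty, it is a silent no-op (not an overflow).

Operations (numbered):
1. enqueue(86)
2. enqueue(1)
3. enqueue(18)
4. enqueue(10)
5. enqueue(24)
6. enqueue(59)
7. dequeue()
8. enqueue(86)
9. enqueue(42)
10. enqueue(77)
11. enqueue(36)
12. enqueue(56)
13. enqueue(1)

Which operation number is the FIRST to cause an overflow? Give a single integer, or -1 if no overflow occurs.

1. enqueue(86): size=1
2. enqueue(1): size=2
3. enqueue(18): size=3
4. enqueue(10): size=4
5. enqueue(24): size=4=cap → OVERFLOW (fail)
6. enqueue(59): size=4=cap → OVERFLOW (fail)
7. dequeue(): size=3
8. enqueue(86): size=4
9. enqueue(42): size=4=cap → OVERFLOW (fail)
10. enqueue(77): size=4=cap → OVERFLOW (fail)
11. enqueue(36): size=4=cap → OVERFLOW (fail)
12. enqueue(56): size=4=cap → OVERFLOW (fail)
13. enqueue(1): size=4=cap → OVERFLOW (fail)

Answer: 5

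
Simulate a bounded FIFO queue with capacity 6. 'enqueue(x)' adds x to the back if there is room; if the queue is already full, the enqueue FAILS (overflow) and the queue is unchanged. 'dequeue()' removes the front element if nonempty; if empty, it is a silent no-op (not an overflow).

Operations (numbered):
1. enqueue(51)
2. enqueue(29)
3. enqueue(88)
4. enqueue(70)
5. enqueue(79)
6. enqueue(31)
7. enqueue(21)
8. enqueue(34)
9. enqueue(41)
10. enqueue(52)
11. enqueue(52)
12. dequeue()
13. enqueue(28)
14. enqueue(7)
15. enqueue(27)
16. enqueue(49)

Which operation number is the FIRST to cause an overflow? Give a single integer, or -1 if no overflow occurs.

1. enqueue(51): size=1
2. enqueue(29): size=2
3. enqueue(88): size=3
4. enqueue(70): size=4
5. enqueue(79): size=5
6. enqueue(31): size=6
7. enqueue(21): size=6=cap → OVERFLOW (fail)
8. enqueue(34): size=6=cap → OVERFLOW (fail)
9. enqueue(41): size=6=cap → OVERFLOW (fail)
10. enqueue(52): size=6=cap → OVERFLOW (fail)
11. enqueue(52): size=6=cap → OVERFLOW (fail)
12. dequeue(): size=5
13. enqueue(28): size=6
14. enqueue(7): size=6=cap → OVERFLOW (fail)
15. enqueue(27): size=6=cap → OVERFLOW (fail)
16. enqueue(49): size=6=cap → OVERFLOW (fail)

Answer: 7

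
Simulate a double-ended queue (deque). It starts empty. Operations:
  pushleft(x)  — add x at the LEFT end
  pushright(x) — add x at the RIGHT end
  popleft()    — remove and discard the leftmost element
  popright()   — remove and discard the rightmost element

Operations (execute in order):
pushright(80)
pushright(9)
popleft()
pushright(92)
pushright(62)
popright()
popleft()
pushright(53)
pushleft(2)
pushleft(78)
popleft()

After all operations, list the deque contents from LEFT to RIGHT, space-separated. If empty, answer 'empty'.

Answer: 2 92 53

Derivation:
pushright(80): [80]
pushright(9): [80, 9]
popleft(): [9]
pushright(92): [9, 92]
pushright(62): [9, 92, 62]
popright(): [9, 92]
popleft(): [92]
pushright(53): [92, 53]
pushleft(2): [2, 92, 53]
pushleft(78): [78, 2, 92, 53]
popleft(): [2, 92, 53]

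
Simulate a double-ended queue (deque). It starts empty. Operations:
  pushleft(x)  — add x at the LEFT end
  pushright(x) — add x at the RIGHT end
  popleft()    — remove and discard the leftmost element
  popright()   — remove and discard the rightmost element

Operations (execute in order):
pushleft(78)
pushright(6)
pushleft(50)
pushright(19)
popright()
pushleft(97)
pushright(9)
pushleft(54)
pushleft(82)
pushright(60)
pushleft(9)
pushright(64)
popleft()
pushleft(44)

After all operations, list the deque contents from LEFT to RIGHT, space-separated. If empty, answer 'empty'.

pushleft(78): [78]
pushright(6): [78, 6]
pushleft(50): [50, 78, 6]
pushright(19): [50, 78, 6, 19]
popright(): [50, 78, 6]
pushleft(97): [97, 50, 78, 6]
pushright(9): [97, 50, 78, 6, 9]
pushleft(54): [54, 97, 50, 78, 6, 9]
pushleft(82): [82, 54, 97, 50, 78, 6, 9]
pushright(60): [82, 54, 97, 50, 78, 6, 9, 60]
pushleft(9): [9, 82, 54, 97, 50, 78, 6, 9, 60]
pushright(64): [9, 82, 54, 97, 50, 78, 6, 9, 60, 64]
popleft(): [82, 54, 97, 50, 78, 6, 9, 60, 64]
pushleft(44): [44, 82, 54, 97, 50, 78, 6, 9, 60, 64]

Answer: 44 82 54 97 50 78 6 9 60 64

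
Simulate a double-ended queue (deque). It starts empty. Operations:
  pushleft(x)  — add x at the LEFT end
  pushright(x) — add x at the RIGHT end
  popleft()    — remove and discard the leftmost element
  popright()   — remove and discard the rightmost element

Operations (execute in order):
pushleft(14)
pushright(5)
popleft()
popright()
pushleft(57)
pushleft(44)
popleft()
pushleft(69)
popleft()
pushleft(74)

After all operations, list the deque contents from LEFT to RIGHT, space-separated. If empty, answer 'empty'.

pushleft(14): [14]
pushright(5): [14, 5]
popleft(): [5]
popright(): []
pushleft(57): [57]
pushleft(44): [44, 57]
popleft(): [57]
pushleft(69): [69, 57]
popleft(): [57]
pushleft(74): [74, 57]

Answer: 74 57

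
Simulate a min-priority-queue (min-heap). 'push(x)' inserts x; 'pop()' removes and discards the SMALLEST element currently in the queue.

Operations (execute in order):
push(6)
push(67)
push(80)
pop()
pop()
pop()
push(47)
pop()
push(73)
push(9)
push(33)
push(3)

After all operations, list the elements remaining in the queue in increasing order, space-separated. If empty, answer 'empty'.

Answer: 3 9 33 73

Derivation:
push(6): heap contents = [6]
push(67): heap contents = [6, 67]
push(80): heap contents = [6, 67, 80]
pop() → 6: heap contents = [67, 80]
pop() → 67: heap contents = [80]
pop() → 80: heap contents = []
push(47): heap contents = [47]
pop() → 47: heap contents = []
push(73): heap contents = [73]
push(9): heap contents = [9, 73]
push(33): heap contents = [9, 33, 73]
push(3): heap contents = [3, 9, 33, 73]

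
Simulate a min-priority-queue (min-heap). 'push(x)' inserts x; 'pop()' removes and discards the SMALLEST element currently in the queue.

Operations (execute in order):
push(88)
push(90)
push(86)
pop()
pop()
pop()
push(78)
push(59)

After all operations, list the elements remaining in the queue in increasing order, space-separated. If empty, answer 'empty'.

Answer: 59 78

Derivation:
push(88): heap contents = [88]
push(90): heap contents = [88, 90]
push(86): heap contents = [86, 88, 90]
pop() → 86: heap contents = [88, 90]
pop() → 88: heap contents = [90]
pop() → 90: heap contents = []
push(78): heap contents = [78]
push(59): heap contents = [59, 78]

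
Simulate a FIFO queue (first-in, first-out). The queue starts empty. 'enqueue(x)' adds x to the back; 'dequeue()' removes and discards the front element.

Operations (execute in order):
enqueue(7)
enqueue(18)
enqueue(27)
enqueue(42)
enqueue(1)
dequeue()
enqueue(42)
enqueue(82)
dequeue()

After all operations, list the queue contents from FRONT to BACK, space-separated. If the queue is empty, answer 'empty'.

Answer: 27 42 1 42 82

Derivation:
enqueue(7): [7]
enqueue(18): [7, 18]
enqueue(27): [7, 18, 27]
enqueue(42): [7, 18, 27, 42]
enqueue(1): [7, 18, 27, 42, 1]
dequeue(): [18, 27, 42, 1]
enqueue(42): [18, 27, 42, 1, 42]
enqueue(82): [18, 27, 42, 1, 42, 82]
dequeue(): [27, 42, 1, 42, 82]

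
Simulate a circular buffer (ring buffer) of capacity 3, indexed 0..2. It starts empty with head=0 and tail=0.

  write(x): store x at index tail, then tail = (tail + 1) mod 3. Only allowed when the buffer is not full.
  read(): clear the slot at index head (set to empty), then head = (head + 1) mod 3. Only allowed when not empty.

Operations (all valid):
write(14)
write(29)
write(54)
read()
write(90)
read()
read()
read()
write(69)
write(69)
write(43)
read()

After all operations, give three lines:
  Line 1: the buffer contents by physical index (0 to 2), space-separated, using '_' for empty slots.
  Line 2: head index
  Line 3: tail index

Answer: 43 _ 69
2
1

Derivation:
write(14): buf=[14 _ _], head=0, tail=1, size=1
write(29): buf=[14 29 _], head=0, tail=2, size=2
write(54): buf=[14 29 54], head=0, tail=0, size=3
read(): buf=[_ 29 54], head=1, tail=0, size=2
write(90): buf=[90 29 54], head=1, tail=1, size=3
read(): buf=[90 _ 54], head=2, tail=1, size=2
read(): buf=[90 _ _], head=0, tail=1, size=1
read(): buf=[_ _ _], head=1, tail=1, size=0
write(69): buf=[_ 69 _], head=1, tail=2, size=1
write(69): buf=[_ 69 69], head=1, tail=0, size=2
write(43): buf=[43 69 69], head=1, tail=1, size=3
read(): buf=[43 _ 69], head=2, tail=1, size=2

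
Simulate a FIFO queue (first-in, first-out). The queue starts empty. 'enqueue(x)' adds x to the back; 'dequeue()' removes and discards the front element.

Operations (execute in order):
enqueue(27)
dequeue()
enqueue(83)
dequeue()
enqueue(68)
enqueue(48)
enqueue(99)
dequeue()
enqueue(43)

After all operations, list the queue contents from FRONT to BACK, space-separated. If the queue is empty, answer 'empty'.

Answer: 48 99 43

Derivation:
enqueue(27): [27]
dequeue(): []
enqueue(83): [83]
dequeue(): []
enqueue(68): [68]
enqueue(48): [68, 48]
enqueue(99): [68, 48, 99]
dequeue(): [48, 99]
enqueue(43): [48, 99, 43]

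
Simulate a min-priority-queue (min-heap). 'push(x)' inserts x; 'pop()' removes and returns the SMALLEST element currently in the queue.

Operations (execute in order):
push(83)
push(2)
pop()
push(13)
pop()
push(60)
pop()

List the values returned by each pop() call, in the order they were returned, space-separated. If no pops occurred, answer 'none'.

push(83): heap contents = [83]
push(2): heap contents = [2, 83]
pop() → 2: heap contents = [83]
push(13): heap contents = [13, 83]
pop() → 13: heap contents = [83]
push(60): heap contents = [60, 83]
pop() → 60: heap contents = [83]

Answer: 2 13 60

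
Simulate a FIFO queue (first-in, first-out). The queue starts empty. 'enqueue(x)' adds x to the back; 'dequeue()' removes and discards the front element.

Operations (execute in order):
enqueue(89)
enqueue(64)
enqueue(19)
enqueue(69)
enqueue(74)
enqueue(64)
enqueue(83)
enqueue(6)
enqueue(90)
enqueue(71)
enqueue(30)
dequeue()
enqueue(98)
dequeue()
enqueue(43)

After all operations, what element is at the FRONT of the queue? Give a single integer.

enqueue(89): queue = [89]
enqueue(64): queue = [89, 64]
enqueue(19): queue = [89, 64, 19]
enqueue(69): queue = [89, 64, 19, 69]
enqueue(74): queue = [89, 64, 19, 69, 74]
enqueue(64): queue = [89, 64, 19, 69, 74, 64]
enqueue(83): queue = [89, 64, 19, 69, 74, 64, 83]
enqueue(6): queue = [89, 64, 19, 69, 74, 64, 83, 6]
enqueue(90): queue = [89, 64, 19, 69, 74, 64, 83, 6, 90]
enqueue(71): queue = [89, 64, 19, 69, 74, 64, 83, 6, 90, 71]
enqueue(30): queue = [89, 64, 19, 69, 74, 64, 83, 6, 90, 71, 30]
dequeue(): queue = [64, 19, 69, 74, 64, 83, 6, 90, 71, 30]
enqueue(98): queue = [64, 19, 69, 74, 64, 83, 6, 90, 71, 30, 98]
dequeue(): queue = [19, 69, 74, 64, 83, 6, 90, 71, 30, 98]
enqueue(43): queue = [19, 69, 74, 64, 83, 6, 90, 71, 30, 98, 43]

Answer: 19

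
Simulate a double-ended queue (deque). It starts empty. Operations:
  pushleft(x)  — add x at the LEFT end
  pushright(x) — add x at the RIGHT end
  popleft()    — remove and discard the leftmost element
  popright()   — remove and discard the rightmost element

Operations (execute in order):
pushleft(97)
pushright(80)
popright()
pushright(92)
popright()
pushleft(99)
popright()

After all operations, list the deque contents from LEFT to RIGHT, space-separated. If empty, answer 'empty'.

Answer: 99

Derivation:
pushleft(97): [97]
pushright(80): [97, 80]
popright(): [97]
pushright(92): [97, 92]
popright(): [97]
pushleft(99): [99, 97]
popright(): [99]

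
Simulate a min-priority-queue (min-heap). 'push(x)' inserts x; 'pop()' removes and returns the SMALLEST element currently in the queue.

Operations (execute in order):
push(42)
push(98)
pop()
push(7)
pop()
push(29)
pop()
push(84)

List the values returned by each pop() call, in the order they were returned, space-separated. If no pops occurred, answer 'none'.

Answer: 42 7 29

Derivation:
push(42): heap contents = [42]
push(98): heap contents = [42, 98]
pop() → 42: heap contents = [98]
push(7): heap contents = [7, 98]
pop() → 7: heap contents = [98]
push(29): heap contents = [29, 98]
pop() → 29: heap contents = [98]
push(84): heap contents = [84, 98]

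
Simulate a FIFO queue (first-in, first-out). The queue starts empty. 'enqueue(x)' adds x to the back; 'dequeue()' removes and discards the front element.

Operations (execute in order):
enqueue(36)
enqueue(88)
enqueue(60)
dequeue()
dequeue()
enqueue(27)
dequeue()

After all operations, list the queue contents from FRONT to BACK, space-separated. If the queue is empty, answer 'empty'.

enqueue(36): [36]
enqueue(88): [36, 88]
enqueue(60): [36, 88, 60]
dequeue(): [88, 60]
dequeue(): [60]
enqueue(27): [60, 27]
dequeue(): [27]

Answer: 27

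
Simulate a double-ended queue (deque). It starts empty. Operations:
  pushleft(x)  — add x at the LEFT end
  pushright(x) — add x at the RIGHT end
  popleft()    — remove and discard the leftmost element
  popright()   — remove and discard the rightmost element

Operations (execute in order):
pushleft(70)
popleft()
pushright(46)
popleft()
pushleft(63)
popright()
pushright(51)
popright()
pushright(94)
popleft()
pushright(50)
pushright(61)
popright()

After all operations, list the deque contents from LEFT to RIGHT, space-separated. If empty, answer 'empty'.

Answer: 50

Derivation:
pushleft(70): [70]
popleft(): []
pushright(46): [46]
popleft(): []
pushleft(63): [63]
popright(): []
pushright(51): [51]
popright(): []
pushright(94): [94]
popleft(): []
pushright(50): [50]
pushright(61): [50, 61]
popright(): [50]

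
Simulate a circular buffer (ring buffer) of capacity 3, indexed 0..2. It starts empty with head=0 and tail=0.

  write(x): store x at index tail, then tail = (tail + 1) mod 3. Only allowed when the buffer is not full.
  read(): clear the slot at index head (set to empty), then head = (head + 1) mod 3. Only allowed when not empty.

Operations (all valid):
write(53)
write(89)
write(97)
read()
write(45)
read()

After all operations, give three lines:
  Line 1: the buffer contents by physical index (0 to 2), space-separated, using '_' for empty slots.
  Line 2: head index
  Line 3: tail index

Answer: 45 _ 97
2
1

Derivation:
write(53): buf=[53 _ _], head=0, tail=1, size=1
write(89): buf=[53 89 _], head=0, tail=2, size=2
write(97): buf=[53 89 97], head=0, tail=0, size=3
read(): buf=[_ 89 97], head=1, tail=0, size=2
write(45): buf=[45 89 97], head=1, tail=1, size=3
read(): buf=[45 _ 97], head=2, tail=1, size=2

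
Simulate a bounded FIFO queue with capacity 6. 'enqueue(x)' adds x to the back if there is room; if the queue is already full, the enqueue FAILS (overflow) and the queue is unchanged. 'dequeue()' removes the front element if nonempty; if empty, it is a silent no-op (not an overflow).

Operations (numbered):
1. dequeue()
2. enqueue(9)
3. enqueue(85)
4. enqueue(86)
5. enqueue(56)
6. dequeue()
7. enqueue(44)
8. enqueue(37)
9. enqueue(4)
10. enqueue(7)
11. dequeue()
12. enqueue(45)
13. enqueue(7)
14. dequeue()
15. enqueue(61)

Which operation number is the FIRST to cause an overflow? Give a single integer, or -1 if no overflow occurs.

Answer: 10

Derivation:
1. dequeue(): empty, no-op, size=0
2. enqueue(9): size=1
3. enqueue(85): size=2
4. enqueue(86): size=3
5. enqueue(56): size=4
6. dequeue(): size=3
7. enqueue(44): size=4
8. enqueue(37): size=5
9. enqueue(4): size=6
10. enqueue(7): size=6=cap → OVERFLOW (fail)
11. dequeue(): size=5
12. enqueue(45): size=6
13. enqueue(7): size=6=cap → OVERFLOW (fail)
14. dequeue(): size=5
15. enqueue(61): size=6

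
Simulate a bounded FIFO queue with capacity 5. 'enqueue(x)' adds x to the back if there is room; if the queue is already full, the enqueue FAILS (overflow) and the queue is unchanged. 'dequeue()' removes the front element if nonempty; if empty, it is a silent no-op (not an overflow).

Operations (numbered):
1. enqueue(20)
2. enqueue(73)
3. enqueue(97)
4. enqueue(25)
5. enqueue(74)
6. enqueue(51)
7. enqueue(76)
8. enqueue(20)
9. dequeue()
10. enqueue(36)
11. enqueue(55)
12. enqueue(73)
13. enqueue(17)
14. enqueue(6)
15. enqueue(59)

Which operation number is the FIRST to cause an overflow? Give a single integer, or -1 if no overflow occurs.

Answer: 6

Derivation:
1. enqueue(20): size=1
2. enqueue(73): size=2
3. enqueue(97): size=3
4. enqueue(25): size=4
5. enqueue(74): size=5
6. enqueue(51): size=5=cap → OVERFLOW (fail)
7. enqueue(76): size=5=cap → OVERFLOW (fail)
8. enqueue(20): size=5=cap → OVERFLOW (fail)
9. dequeue(): size=4
10. enqueue(36): size=5
11. enqueue(55): size=5=cap → OVERFLOW (fail)
12. enqueue(73): size=5=cap → OVERFLOW (fail)
13. enqueue(17): size=5=cap → OVERFLOW (fail)
14. enqueue(6): size=5=cap → OVERFLOW (fail)
15. enqueue(59): size=5=cap → OVERFLOW (fail)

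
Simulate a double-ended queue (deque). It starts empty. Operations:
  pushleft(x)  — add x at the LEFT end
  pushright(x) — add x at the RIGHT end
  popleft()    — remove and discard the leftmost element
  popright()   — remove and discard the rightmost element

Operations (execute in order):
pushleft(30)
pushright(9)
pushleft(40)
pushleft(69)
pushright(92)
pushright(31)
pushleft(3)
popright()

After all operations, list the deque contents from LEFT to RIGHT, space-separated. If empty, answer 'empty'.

Answer: 3 69 40 30 9 92

Derivation:
pushleft(30): [30]
pushright(9): [30, 9]
pushleft(40): [40, 30, 9]
pushleft(69): [69, 40, 30, 9]
pushright(92): [69, 40, 30, 9, 92]
pushright(31): [69, 40, 30, 9, 92, 31]
pushleft(3): [3, 69, 40, 30, 9, 92, 31]
popright(): [3, 69, 40, 30, 9, 92]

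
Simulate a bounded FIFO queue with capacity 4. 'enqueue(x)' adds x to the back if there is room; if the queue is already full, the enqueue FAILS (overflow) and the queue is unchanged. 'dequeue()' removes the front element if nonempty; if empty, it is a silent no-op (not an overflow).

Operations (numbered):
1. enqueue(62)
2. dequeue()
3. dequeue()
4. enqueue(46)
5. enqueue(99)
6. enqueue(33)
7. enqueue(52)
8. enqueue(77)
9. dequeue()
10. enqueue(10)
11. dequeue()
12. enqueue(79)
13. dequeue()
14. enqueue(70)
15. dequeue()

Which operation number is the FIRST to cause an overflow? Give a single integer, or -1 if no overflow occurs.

1. enqueue(62): size=1
2. dequeue(): size=0
3. dequeue(): empty, no-op, size=0
4. enqueue(46): size=1
5. enqueue(99): size=2
6. enqueue(33): size=3
7. enqueue(52): size=4
8. enqueue(77): size=4=cap → OVERFLOW (fail)
9. dequeue(): size=3
10. enqueue(10): size=4
11. dequeue(): size=3
12. enqueue(79): size=4
13. dequeue(): size=3
14. enqueue(70): size=4
15. dequeue(): size=3

Answer: 8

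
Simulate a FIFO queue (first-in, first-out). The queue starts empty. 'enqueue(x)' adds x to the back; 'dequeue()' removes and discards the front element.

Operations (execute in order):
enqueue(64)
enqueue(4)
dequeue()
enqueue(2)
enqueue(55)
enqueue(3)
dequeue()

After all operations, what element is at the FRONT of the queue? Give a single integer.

Answer: 2

Derivation:
enqueue(64): queue = [64]
enqueue(4): queue = [64, 4]
dequeue(): queue = [4]
enqueue(2): queue = [4, 2]
enqueue(55): queue = [4, 2, 55]
enqueue(3): queue = [4, 2, 55, 3]
dequeue(): queue = [2, 55, 3]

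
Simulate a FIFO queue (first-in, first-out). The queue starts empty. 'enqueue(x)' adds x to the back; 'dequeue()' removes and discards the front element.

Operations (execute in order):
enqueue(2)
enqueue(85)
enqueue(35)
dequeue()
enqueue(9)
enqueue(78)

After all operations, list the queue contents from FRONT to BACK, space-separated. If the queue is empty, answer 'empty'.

Answer: 85 35 9 78

Derivation:
enqueue(2): [2]
enqueue(85): [2, 85]
enqueue(35): [2, 85, 35]
dequeue(): [85, 35]
enqueue(9): [85, 35, 9]
enqueue(78): [85, 35, 9, 78]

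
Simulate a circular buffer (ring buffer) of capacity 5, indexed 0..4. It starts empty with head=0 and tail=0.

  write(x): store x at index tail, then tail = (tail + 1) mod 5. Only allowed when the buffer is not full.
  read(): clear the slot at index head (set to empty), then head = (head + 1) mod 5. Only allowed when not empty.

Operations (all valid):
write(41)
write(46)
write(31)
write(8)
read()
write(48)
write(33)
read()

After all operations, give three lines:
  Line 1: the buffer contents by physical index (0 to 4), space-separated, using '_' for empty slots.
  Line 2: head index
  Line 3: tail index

Answer: 33 _ 31 8 48
2
1

Derivation:
write(41): buf=[41 _ _ _ _], head=0, tail=1, size=1
write(46): buf=[41 46 _ _ _], head=0, tail=2, size=2
write(31): buf=[41 46 31 _ _], head=0, tail=3, size=3
write(8): buf=[41 46 31 8 _], head=0, tail=4, size=4
read(): buf=[_ 46 31 8 _], head=1, tail=4, size=3
write(48): buf=[_ 46 31 8 48], head=1, tail=0, size=4
write(33): buf=[33 46 31 8 48], head=1, tail=1, size=5
read(): buf=[33 _ 31 8 48], head=2, tail=1, size=4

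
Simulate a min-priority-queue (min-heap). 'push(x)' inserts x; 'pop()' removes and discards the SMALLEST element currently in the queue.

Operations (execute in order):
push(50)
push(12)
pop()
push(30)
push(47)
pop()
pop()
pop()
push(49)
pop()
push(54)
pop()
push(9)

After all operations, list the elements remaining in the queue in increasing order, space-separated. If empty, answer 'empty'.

push(50): heap contents = [50]
push(12): heap contents = [12, 50]
pop() → 12: heap contents = [50]
push(30): heap contents = [30, 50]
push(47): heap contents = [30, 47, 50]
pop() → 30: heap contents = [47, 50]
pop() → 47: heap contents = [50]
pop() → 50: heap contents = []
push(49): heap contents = [49]
pop() → 49: heap contents = []
push(54): heap contents = [54]
pop() → 54: heap contents = []
push(9): heap contents = [9]

Answer: 9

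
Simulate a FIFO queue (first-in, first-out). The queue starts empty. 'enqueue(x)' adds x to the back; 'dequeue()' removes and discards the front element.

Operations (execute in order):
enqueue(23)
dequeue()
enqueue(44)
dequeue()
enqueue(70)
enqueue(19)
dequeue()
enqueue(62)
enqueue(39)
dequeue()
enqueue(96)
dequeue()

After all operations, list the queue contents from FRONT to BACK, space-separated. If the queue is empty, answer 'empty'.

enqueue(23): [23]
dequeue(): []
enqueue(44): [44]
dequeue(): []
enqueue(70): [70]
enqueue(19): [70, 19]
dequeue(): [19]
enqueue(62): [19, 62]
enqueue(39): [19, 62, 39]
dequeue(): [62, 39]
enqueue(96): [62, 39, 96]
dequeue(): [39, 96]

Answer: 39 96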